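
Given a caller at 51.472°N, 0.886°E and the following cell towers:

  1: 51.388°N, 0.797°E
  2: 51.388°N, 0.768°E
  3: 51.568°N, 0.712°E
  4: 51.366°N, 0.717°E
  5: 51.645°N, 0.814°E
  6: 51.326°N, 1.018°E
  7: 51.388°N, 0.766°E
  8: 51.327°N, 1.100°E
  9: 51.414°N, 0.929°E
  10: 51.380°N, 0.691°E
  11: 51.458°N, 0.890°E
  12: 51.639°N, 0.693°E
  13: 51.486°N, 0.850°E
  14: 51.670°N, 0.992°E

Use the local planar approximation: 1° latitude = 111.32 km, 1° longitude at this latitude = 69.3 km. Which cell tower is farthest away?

14

Distances from 51.472°N, 0.886°E:
1: √((-0.084·111.32)² + (-0.089·69.3)²) = √(87.43896 + 38.04052) = 11.202 km
2: √((-0.084·111.32)² + (-0.118·69.3)²) = √(87.43896 + 66.86987) = 12.422 km
3: √((0.096·111.32)² + (-0.174·69.3)²) = √(114.20598 + 145.40019) = 16.112 km
4: √((-0.106·111.32)² + (-0.169·69.3)²) = √(139.23811 + 137.16392) = 16.625 km
5: √((0.173·111.32)² + (-0.072·69.3)²) = √(370.88443 + 24.89611) = 19.894 km
6: √((-0.146·111.32)² + (0.132·69.3)²) = √(264.15091 + 83.67859) = 18.650 km
7: √((-0.084·111.32)² + (-0.120·69.3)²) = √(87.43896 + 69.15586) = 12.514 km
8: √((-0.145·111.32)² + (0.214·69.3)²) = √(260.54479 + 219.93483) = 21.920 km
9: √((-0.058·111.32)² + (0.043·69.3)²) = √(41.68717 + 8.87980) = 7.111 km
10: √((-0.092·111.32)² + (-0.195·69.3)²) = √(104.88709 + 182.61468) = 16.956 km
11: √((-0.014·111.32)² + (0.004·69.3)²) = √(2.42886 + 0.07684) = 1.583 km
12: √((0.167·111.32)² + (-0.193·69.3)²) = √(345.60446 + 178.88795) = 22.902 km
13: √((0.014·111.32)² + (-0.036·69.3)²) = √(2.42886 + 6.22403) = 2.942 km
14: √((0.198·111.32)² + (0.106·69.3)²) = √(485.82155 + 53.96078) = 23.233 km
Maximum: 14 at 23.233 km.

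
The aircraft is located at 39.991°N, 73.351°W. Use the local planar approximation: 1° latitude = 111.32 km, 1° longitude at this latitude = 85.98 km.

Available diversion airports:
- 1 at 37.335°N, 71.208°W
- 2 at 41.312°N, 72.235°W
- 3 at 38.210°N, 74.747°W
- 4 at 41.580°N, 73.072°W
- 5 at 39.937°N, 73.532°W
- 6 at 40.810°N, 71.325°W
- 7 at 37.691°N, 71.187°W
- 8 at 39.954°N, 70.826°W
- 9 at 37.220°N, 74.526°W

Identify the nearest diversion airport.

5

Distances from 39.991°N, 73.351°W:
1: √((-2.656·111.32)² + (2.143·85.98)²) = √(87418.33625 + 33949.95662) = 348.380 km
2: √((1.321·111.32)² + (1.116·85.98)²) = √(21624.79657 + 9207.10871) = 175.590 km
3: √((-1.781·111.32)² + (-1.396·85.98)²) = √(39307.39240 + 14406.73999) = 231.763 km
4: √((1.589·111.32)² + (0.279·85.98)²) = √(31289.18058 + 575.44429) = 178.507 km
5: √((-0.054·111.32)² + (-0.181·85.98)²) = √(36.13549 + 242.18767) = 16.683 km
6: √((0.819·111.32)² + (2.026·85.98)²) = √(8312.16583 + 30344.06525) = 196.612 km
7: √((-2.300·111.32)² + (2.164·85.98)²) = √(65554.43330 + 34618.59153) = 316.501 km
8: √((-0.037·111.32)² + (2.525·85.98)²) = √(16.96484 + 47132.19290) = 217.139 km
9: √((-2.771·111.32)² + (-1.175·85.98)²) = √(95152.33428 + 10206.35370) = 324.590 km
Minimum: 5 at 16.683 km.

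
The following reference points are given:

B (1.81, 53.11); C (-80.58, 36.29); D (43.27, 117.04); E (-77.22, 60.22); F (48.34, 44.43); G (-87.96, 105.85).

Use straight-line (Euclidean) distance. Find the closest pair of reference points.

C and E

Pairwise distances:
B–C: 84.09
B–D: 76.20
B–E: 79.35
B–F: 47.33
B–G: 104.12
C–D: 147.85
C–E: 24.16
C–F: 129.18
C–G: 69.95
D–E: 133.22
D–F: 72.79
D–G: 131.71
E–F: 126.55
E–G: 46.88
F–G: 149.50
Closest pair: C–E at 24.16.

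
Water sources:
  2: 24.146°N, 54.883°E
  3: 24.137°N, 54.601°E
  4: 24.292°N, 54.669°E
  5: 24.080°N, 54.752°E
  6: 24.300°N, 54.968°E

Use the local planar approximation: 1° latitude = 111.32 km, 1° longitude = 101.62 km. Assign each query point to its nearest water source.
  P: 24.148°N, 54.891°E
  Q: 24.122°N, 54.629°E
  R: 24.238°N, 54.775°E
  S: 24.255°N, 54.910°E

P→2; Q→3; R→4; S→6

P at 24.148°N, 54.891°E:
  2: √((-0.002·111.32)² + (-0.008·101.62)²) = √(0.04957 + 0.66090) = 0.843 km
  3: √((-0.011·111.32)² + (-0.290·101.62)²) = √(1.49945 + 868.46911) = 29.495 km
  4: √((0.144·111.32)² + (-0.222·101.62)²) = √(256.96346 + 508.93736) = 27.675 km
  5: √((-0.068·111.32)² + (-0.139·101.62)²) = √(57.30127 + 199.52071) = 16.026 km
  6: √((0.152·111.32)² + (0.077·101.62)²) = √(286.30806 + 61.22656) = 18.642 km
  → nearest: 2 (0.843 km)
Q at 24.122°N, 54.629°E:
  2: √((0.024·111.32)² + (0.254·101.62)²) = √(7.13787 + 666.23250) = 25.949 km
  3: √((0.015·111.32)² + (-0.028·101.62)²) = √(2.78823 + 8.09607) = 3.299 km
  4: √((0.170·111.32)² + (0.040·101.62)²) = √(358.13292 + 16.52260) = 19.356 km
  5: √((-0.042·111.32)² + (0.123·101.62)²) = √(21.85974 + 156.23150) = 13.345 km
  6: √((0.178·111.32)² + (0.339·101.62)²) = √(392.63264 + 1186.74600) = 39.741 km
  → nearest: 3 (3.299 km)
R at 24.238°N, 54.775°E:
  2: √((-0.092·111.32)² + (0.108·101.62)²) = √(104.88709 + 120.44975) = 15.011 km
  3: √((-0.101·111.32)² + (-0.174·101.62)²) = √(126.41224 + 312.64888) = 20.954 km
  4: √((0.054·111.32)² + (-0.106·101.62)²) = √(36.13549 + 116.02995) = 12.336 km
  5: √((-0.158·111.32)² + (-0.023·101.62)²) = √(309.35744 + 5.46278) = 17.743 km
  6: √((0.062·111.32)² + (0.193·101.62)²) = √(47.63540 + 384.65643) = 20.792 km
  → nearest: 4 (12.336 km)
S at 24.255°N, 54.910°E:
  2: √((-0.109·111.32)² + (-0.027·101.62)²) = √(147.23104 + 7.52811) = 12.440 km
  3: √((-0.118·111.32)² + (-0.309·101.62)²) = √(172.54819 + 985.99642) = 34.037 km
  4: √((0.037·111.32)² + (-0.241·101.62)²) = √(16.96484 + 599.78067) = 24.834 km
  5: √((-0.175·111.32)² + (-0.158·101.62)²) = √(379.50936 + 257.79385) = 25.245 km
  6: √((0.045·111.32)² + (0.058·101.62)²) = √(25.09409 + 34.73876) = 7.735 km
  → nearest: 6 (7.735 km)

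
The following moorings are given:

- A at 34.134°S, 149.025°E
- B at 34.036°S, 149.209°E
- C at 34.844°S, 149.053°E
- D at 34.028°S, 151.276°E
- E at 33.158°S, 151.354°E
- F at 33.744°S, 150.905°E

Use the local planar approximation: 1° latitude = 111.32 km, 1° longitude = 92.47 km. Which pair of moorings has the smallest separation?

Pairwise distances:
A–B: √((0.098·111.32)² + (0.184·92.47)²) = √(119.01414 + 289.49253) = 20.212 km
A–C: √((-0.710·111.32)² + (0.028·92.47)²) = √(6246.87898 + 6.70375) = 79.080 km
A–D: √((0.106·111.32)² + (2.251·92.47)²) = √(139.23811 + 43326.41001) = 208.484 km
A–E: √((0.976·111.32)² + (2.329·92.47)²) = √(11804.45744 + 46381.06240) = 241.217 km
A–F: √((0.390·111.32)² + (1.880·92.47)²) = √(1884.84486 + 30221.59726) = 179.183 km
B–C: √((-0.808·111.32)² + (-0.156·92.47)²) = √(8090.38366 + 208.08986) = 91.096 km
B–D: √((0.008·111.32)² + (2.067·92.47)²) = √(0.79310 + 36532.77554) = 191.138 km
B–E: √((0.878·111.32)² + (2.145·92.47)²) = √(9552.90430 + 39341.98861) = 221.122 km
B–F: √((0.292·111.32)² + (1.696·92.47)²) = √(1056.60363 + 24595.37288) = 160.162 km
C–D: √((0.816·111.32)² + (2.223·92.47)²) = √(8251.38237 + 42255.24661) = 224.737 km
C–E: √((1.686·111.32)² + (2.301·92.47)²) = √(35225.85442 + 45272.54954) = 283.722 km
C–F: √((1.100·111.32)² + (1.852·92.47)²) = √(14994.49230 + 29328.08322) = 210.529 km
D–E: √((0.870·111.32)² + (0.078·92.47)²) = √(9379.61258 + 52.02246) = 97.117 km
D–F: √((0.284·111.32)² + (-0.371·92.47)²) = √(999.50064 + 1176.92702) = 46.652 km
E–F: √((-0.586·111.32)² + (-0.449·92.47)²) = √(4255.41213 + 1723.82985) = 77.326 km
Closest pair: A–B at 20.212 km.

A and B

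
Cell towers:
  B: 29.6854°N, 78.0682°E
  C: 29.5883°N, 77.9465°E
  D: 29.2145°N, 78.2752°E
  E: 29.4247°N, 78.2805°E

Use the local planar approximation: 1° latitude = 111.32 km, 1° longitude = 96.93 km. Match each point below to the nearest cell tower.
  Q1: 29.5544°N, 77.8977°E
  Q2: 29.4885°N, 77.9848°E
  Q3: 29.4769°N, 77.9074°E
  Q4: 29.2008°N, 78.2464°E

Q1 at 29.5544°N, 77.8977°E:
  B: 22.0406 km
  C: 6.0511 km
  D: 52.6365 km
  E: 39.8149 km
  → nearest: C (6.0511 km)
Q2 at 29.4885°N, 77.9848°E:
  B: 23.3621 km
  C: 11.7136 km
  D: 41.5053 km
  E: 29.5290 km
  → nearest: C (11.7136 km)
Q3 at 29.4769°N, 77.9074°E:
  B: 27.9580 km
  C: 12.9673 km
  D: 46.0894 km
  E: 36.6285 km
  → nearest: C (12.9673 km)
Q4 at 29.2008°N, 78.2464°E:
  B: 56.6435 km
  C: 52.0171 km
  D: 3.1810 km
  E: 25.1428 km
  → nearest: D (3.1810 km)

Q1→C; Q2→C; Q3→C; Q4→D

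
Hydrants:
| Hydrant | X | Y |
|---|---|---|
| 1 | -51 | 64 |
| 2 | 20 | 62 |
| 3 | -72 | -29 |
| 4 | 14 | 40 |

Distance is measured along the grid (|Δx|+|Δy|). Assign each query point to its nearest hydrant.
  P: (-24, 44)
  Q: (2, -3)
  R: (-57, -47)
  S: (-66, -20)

P at (-24, 44):
  1: 47
  2: 62
  3: 121
  4: 42
  → nearest: 4 (42)
Q at (2, -3):
  1: 120
  2: 83
  3: 100
  4: 55
  → nearest: 4 (55)
R at (-57, -47):
  1: 117
  2: 186
  3: 33
  4: 158
  → nearest: 3 (33)
S at (-66, -20):
  1: 99
  2: 168
  3: 15
  4: 140
  → nearest: 3 (15)

P→4; Q→4; R→3; S→3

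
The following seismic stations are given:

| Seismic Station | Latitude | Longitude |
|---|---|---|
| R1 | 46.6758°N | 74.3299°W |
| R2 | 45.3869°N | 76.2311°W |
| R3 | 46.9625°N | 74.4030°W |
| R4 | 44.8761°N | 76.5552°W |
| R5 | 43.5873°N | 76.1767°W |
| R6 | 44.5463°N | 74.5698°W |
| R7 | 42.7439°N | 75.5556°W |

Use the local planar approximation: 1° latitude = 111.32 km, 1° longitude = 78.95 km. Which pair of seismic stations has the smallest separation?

Pairwise distances:
R1–R2: 207.6452 km
R1–R3: 32.4331 km
R1–R4: 266.4643 km
R1–R5: 373.4510 km
R1–R6: 237.8114 km
R1–R7: 448.2686 km
R2–R3: 227.1440 km
R2–R4: 62.3542 km
R2–R5: 200.3775 km
R2–R6: 161.1187 km
R2–R7: 299.0131 km
R3–R4: 287.7765 km
R3–R5: 400.9743 km
R3–R6: 269.2936 km
R3–R7: 478.3497 km
R4–R5: 146.5482 km
R4–R6: 160.9894 km
R4–R7: 250.1324 km
R5–R6: 165.8056 km
R5–R7: 105.9214 km
R6–R7: 215.2092 km
Closest pair: R1–R3 at 32.4331 km.

R1 and R3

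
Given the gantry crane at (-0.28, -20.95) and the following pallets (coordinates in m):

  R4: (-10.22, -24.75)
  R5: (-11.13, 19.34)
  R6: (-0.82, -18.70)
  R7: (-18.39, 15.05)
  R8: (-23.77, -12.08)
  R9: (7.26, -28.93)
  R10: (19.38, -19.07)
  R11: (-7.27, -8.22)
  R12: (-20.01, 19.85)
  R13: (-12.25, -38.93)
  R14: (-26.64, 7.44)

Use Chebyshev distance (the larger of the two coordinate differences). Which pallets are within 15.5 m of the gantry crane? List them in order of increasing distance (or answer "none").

Distances from (-0.28, -20.95):
R4: max(|-9.94|, |-3.80|) = 9.94 m
R5: max(|-10.85|, |40.29|) = 40.29 m
R6: max(|-0.54|, |2.25|) = 2.25 m
R7: max(|-18.11|, |36.00|) = 36.00 m
R8: max(|-23.49|, |8.87|) = 23.49 m
R9: max(|7.54|, |-7.98|) = 7.98 m
R10: max(|19.66|, |1.88|) = 19.66 m
R11: max(|-6.99|, |12.73|) = 12.73 m
R12: max(|-19.73|, |40.80|) = 40.80 m
R13: max(|-11.97|, |-17.98|) = 17.98 m
R14: max(|-26.36|, |28.39|) = 28.39 m
Threshold 15.5 m: R6 (2.25 m), R9 (7.98 m), R4 (9.94 m), R11 (12.73 m) are within range.

R6, R9, R4, R11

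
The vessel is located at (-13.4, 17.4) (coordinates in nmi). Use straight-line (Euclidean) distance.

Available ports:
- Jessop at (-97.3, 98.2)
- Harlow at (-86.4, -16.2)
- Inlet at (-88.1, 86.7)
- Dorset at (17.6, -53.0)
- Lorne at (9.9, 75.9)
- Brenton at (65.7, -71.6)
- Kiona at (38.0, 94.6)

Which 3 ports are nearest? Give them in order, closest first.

Distances from (-13.4, 17.4):
Jessop: 116.5 nmi
Harlow: 80.4 nmi
Inlet: 101.9 nmi
Dorset: 76.9 nmi
Lorne: 63.0 nmi
Brenton: 119.1 nmi
Kiona: 92.7 nmi
Sorted: Lorne (63.0 nmi) < Dorset (76.9 nmi) < Harlow (80.4 nmi) < Kiona (92.7 nmi) < Inlet (101.9 nmi) < …

Lorne, Dorset, Harlow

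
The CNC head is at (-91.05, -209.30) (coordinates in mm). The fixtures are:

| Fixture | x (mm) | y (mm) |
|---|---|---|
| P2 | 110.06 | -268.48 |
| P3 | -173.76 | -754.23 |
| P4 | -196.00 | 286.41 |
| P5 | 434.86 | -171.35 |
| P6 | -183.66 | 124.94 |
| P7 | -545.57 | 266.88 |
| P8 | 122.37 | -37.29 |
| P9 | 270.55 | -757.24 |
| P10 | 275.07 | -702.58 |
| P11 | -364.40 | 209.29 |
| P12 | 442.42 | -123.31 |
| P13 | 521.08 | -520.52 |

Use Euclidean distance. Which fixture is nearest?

Distances from (-91.05, -209.30):
P2: √((201.11)² + (-59.18)²) = √(40445.2321 + 3502.2724) = 209.64 mm
P3: √((-82.71)² + (-544.93)²) = √(6840.9441 + 296948.7049) = 551.17 mm
P4: √((-104.95)² + (495.71)²) = √(11014.5025 + 245728.4041) = 506.70 mm
P5: √((525.91)² + (37.95)²) = √(276581.3281 + 1440.2025) = 527.28 mm
P6: √((-92.61)² + (334.24)²) = √(8576.6121 + 111716.3776) = 346.83 mm
P7: √((-454.52)² + (476.18)²) = √(206588.4304 + 226747.3924) = 658.28 mm
P8: √((213.42)² + (172.01)²) = √(45548.0964 + 29587.4401) = 274.11 mm
P9: √((361.60)² + (-547.94)²) = √(130754.5600 + 300238.2436) = 656.50 mm
P10: √((366.12)² + (-493.28)²) = √(134043.8544 + 243325.1584) = 614.30 mm
P11: √((-273.35)² + (418.59)²) = √(74720.2225 + 175217.5881) = 499.94 mm
P12: √((533.47)² + (85.99)²) = √(284590.2409 + 7394.2801) = 540.36 mm
P13: √((612.13)² + (-311.22)²) = √(374703.1369 + 96857.8884) = 686.70 mm
Minimum: P2 at 209.64 mm.

P2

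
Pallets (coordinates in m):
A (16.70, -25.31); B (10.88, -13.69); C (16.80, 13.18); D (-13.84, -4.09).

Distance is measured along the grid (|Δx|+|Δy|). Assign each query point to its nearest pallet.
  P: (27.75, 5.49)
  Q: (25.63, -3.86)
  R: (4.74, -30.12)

P at (27.75, 5.49):
  A: |-11.05| + |-30.80| = 11.05 + 30.80 = 41.85 m
  B: |-16.87| + |-19.18| = 16.87 + 19.18 = 36.05 m
  C: |-10.95| + |7.69| = 10.95 + 7.69 = 18.64 m
  D: |-41.59| + |-9.58| = 41.59 + 9.58 = 51.17 m
  → nearest: C (18.64 m)
Q at (25.63, -3.86):
  A: |-8.93| + |-21.45| = 8.93 + 21.45 = 30.38 m
  B: |-14.75| + |-9.83| = 14.75 + 9.83 = 24.58 m
  C: |-8.83| + |17.04| = 8.83 + 17.04 = 25.87 m
  D: |-39.47| + |-0.23| = 39.47 + 0.23 = 39.70 m
  → nearest: B (24.58 m)
R at (4.74, -30.12):
  A: |11.96| + |4.81| = 11.96 + 4.81 = 16.77 m
  B: |6.14| + |16.43| = 6.14 + 16.43 = 22.57 m
  C: |12.06| + |43.30| = 12.06 + 43.30 = 55.36 m
  D: |-18.58| + |26.03| = 18.58 + 26.03 = 44.61 m
  → nearest: A (16.77 m)

P→C; Q→B; R→A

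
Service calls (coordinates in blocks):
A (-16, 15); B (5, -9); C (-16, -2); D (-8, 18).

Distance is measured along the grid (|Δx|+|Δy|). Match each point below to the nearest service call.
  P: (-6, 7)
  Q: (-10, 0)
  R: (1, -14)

P→D; Q→C; R→B

P at (-6, 7):
  A: |-10| + |8| = 10 + 8 = 18 blocks
  B: |11| + |-16| = 11 + 16 = 27 blocks
  C: |-10| + |-9| = 10 + 9 = 19 blocks
  D: |-2| + |11| = 2 + 11 = 13 blocks
  → nearest: D (13 blocks)
Q at (-10, 0):
  A: |-6| + |15| = 6 + 15 = 21 blocks
  B: |15| + |-9| = 15 + 9 = 24 blocks
  C: |-6| + |-2| = 6 + 2 = 8 blocks
  D: |2| + |18| = 2 + 18 = 20 blocks
  → nearest: C (8 blocks)
R at (1, -14):
  A: |-17| + |29| = 17 + 29 = 46 blocks
  B: |4| + |5| = 4 + 5 = 9 blocks
  C: |-17| + |12| = 17 + 12 = 29 blocks
  D: |-9| + |32| = 9 + 32 = 41 blocks
  → nearest: B (9 blocks)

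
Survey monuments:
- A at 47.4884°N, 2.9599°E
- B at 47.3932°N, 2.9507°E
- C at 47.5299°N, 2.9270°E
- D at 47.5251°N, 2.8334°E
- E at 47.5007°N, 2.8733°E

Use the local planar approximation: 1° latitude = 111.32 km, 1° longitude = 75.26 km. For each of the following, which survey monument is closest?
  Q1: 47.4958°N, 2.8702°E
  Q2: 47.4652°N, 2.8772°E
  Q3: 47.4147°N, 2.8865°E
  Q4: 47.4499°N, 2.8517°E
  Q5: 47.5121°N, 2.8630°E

Q1 at 47.4958°N, 2.8702°E:
  A: √((-0.0074·111.32)² + (0.0897·75.26)²) = √(0.678594 + 45.573598) = 6.8009 km
  B: √((-0.1026·111.32)² + (0.0805·75.26)²) = √(130.449109 + 36.704574) = 12.9288 km
  C: √((0.0341·111.32)² + (0.0568·75.26)²) = √(14.409707 + 18.273641) = 5.7169 km
  D: √((0.0293·111.32)² + (-0.0368·75.26)²) = √(10.638530 + 7.670507) = 4.2789 km
  E: √((0.0049·111.32)² + (0.0031·75.26)²) = √(0.297535 + 0.054432) = 0.5933 km
  → nearest: E (0.5933 km)
Q2 at 47.4652°N, 2.8772°E:
  A: √((0.0232·111.32)² + (0.0827·75.26)²) = √(6.669947 + 38.738201) = 6.7386 km
  B: √((-0.0720·111.32)² + (0.0735·75.26)²) = √(64.240866 + 30.598709) = 9.7386 km
  C: √((0.0647·111.32)² + (0.0498·75.26)²) = √(51.874623 + 14.047114) = 8.1192 km
  D: √((0.0599·111.32)² + (-0.0438·75.26)²) = √(44.463131 + 10.866174) = 7.4384 km
  E: √((0.0355·111.32)² + (-0.0039·75.26)²) = √(15.617197 + 0.086150) = 3.9627 km
  → nearest: E (3.9627 km)
Q3 at 47.4147°N, 2.8865°E:
  A: √((0.0737·111.32)² + (0.0734·75.26)²) = √(67.310276 + 30.515504) = 9.8907 km
  B: √((-0.0215·111.32)² + (0.0642·75.26)²) = √(5.728268 + 23.345248) = 5.3920 km
  C: √((0.1152·111.32)² + (0.0405·75.26)²) = √(164.456617 + 9.290487) = 13.1813 km
  D: √((0.1104·111.32)² + (-0.0531·75.26)²) = √(151.037414 + 15.970462) = 12.9232 km
  E: √((0.0860·111.32)² + (-0.0132·75.26)²) = √(91.652285 + 0.986907) = 9.6249 km
  → nearest: B (5.3920 km)
Q4 at 47.4499°N, 2.8517°E:
  A: √((0.0385·111.32)² + (0.1082·75.26)²) = √(18.368253 + 66.310599) = 9.2021 km
  B: √((-0.0567·111.32)² + (0.0990·75.26)²) = √(39.839375 + 55.513527) = 9.7649 km
  C: √((0.0800·111.32)² + (0.0753·75.26)²) = √(79.309711 + 32.115773) = 10.5558 km
  D: √((0.0752·111.32)² + (-0.0183·75.26)²) = √(70.078061 + 1.896840) = 8.4838 km
  E: √((0.0508·111.32)² + (0.0216·75.26)²) = √(31.979658 + 2.642627) = 5.8841 km
  → nearest: E (5.8841 km)
Q5 at 47.5121°N, 2.8630°E:
  A: √((-0.0237·111.32)² + (0.0969·75.26)²) = √(6.960542 + 53.183386) = 7.7553 km
  B: √((-0.1189·111.32)² + (0.0877·75.26)²) = √(175.190319 + 43.563986) = 14.7903 km
  C: √((0.0178·111.32)² + (0.0640·75.26)²) = √(3.926326 + 23.200021) = 5.2083 km
  D: √((0.0130·111.32)² + (-0.0296·75.26)²) = √(2.094272 + 4.962629) = 2.6565 km
  E: √((-0.0114·111.32)² + (0.0103·75.26)²) = √(1.610483 + 0.600901) = 1.4871 km
  → nearest: E (1.4871 km)

Q1→E; Q2→E; Q3→B; Q4→E; Q5→E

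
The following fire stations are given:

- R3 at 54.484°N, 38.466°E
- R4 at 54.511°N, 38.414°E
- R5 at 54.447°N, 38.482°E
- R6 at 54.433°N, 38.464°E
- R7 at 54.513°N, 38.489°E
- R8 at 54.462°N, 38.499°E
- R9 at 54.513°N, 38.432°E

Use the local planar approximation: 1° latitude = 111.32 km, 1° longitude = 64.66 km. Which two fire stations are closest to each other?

Pairwise distances:
R3–R4: √((0.027·111.32)² + (-0.052·64.66)²) = √(9.03387 + 11.30520) = 4.510 km
R3–R5: √((-0.037·111.32)² + (0.016·64.66)²) = √(16.96484 + 1.07031) = 4.247 km
R3–R6: √((-0.051·111.32)² + (-0.002·64.66)²) = √(32.23196 + 0.01672) = 5.679 km
R3–R7: √((0.029·111.32)² + (0.023·64.66)²) = √(10.42179 + 2.21170) = 3.554 km
R3–R8: √((-0.022·111.32)² + (0.033·64.66)²) = √(5.99780 + 4.55302) = 3.248 km
R3–R9: √((0.029·111.32)² + (-0.034·64.66)²) = √(10.42179 + 4.83314) = 3.906 km
R4–R5: √((-0.064·111.32)² + (0.068·64.66)²) = √(50.75822 + 19.33255) = 8.372 km
R4–R6: √((-0.078·111.32)² + (0.050·64.66)²) = √(75.39379 + 10.45229) = 9.265 km
R4–R7: √((0.002·111.32)² + (0.075·64.66)²) = √(0.04957 + 23.51765) = 4.855 km
R4–R8: √((-0.049·111.32)² + (0.085·64.66)²) = √(29.75353 + 30.20712) = 7.743 km
R4–R9: √((0.002·111.32)² + (0.018·64.66)²) = √(0.04957 + 1.35462) = 1.185 km
R5–R6: √((-0.014·111.32)² + (-0.018·64.66)²) = √(2.42886 + 1.35462) = 1.945 km
R5–R7: √((0.066·111.32)² + (0.007·64.66)²) = √(53.98017 + 0.20486) = 7.361 km
R5–R8: √((0.015·111.32)² + (0.017·64.66)²) = √(2.78823 + 1.20828) = 1.999 km
R5–R9: √((0.066·111.32)² + (-0.050·64.66)²) = √(53.98017 + 10.45229) = 8.027 km
R6–R7: √((0.080·111.32)² + (0.025·64.66)²) = √(79.30971 + 2.61307) = 9.051 km
R6–R8: √((0.029·111.32)² + (0.035·64.66)²) = √(10.42179 + 5.12162) = 3.943 km
R6–R9: √((0.080·111.32)² + (-0.032·64.66)²) = √(79.30971 + 4.28126) = 9.143 km
R7–R8: √((-0.051·111.32)² + (0.010·64.66)²) = √(32.23196 + 0.41809) = 5.714 km
R7–R9: √((0.000·111.32)² + (-0.057·64.66)²) = √(0.00000 + 13.58379) = 3.686 km
R8–R9: √((0.051·111.32)² + (-0.067·64.66)²) = √(32.23196 + 18.76813) = 7.141 km
Closest pair: R4–R9 at 1.185 km.

R4 and R9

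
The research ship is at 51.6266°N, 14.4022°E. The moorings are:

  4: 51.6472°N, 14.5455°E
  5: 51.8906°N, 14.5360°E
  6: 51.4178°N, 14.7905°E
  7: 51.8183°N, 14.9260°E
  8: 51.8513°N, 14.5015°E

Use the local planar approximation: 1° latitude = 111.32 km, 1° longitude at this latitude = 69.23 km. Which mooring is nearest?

4

Distances from 51.6266°N, 14.4022°E:
4: √((0.0206·111.32)² + (0.1433·69.23)²) = √(5.258730 + 98.419475) = 10.1822 km
5: √((0.2640·111.32)² + (0.1338·69.23)²) = √(863.682757 + 85.802687) = 30.8137 km
6: √((-0.2088·111.32)² + (0.3883·69.23)²) = √(540.265685 + 722.642408) = 35.5374 km
7: √((0.1917·111.32)² + (0.5238·69.23)²) = √(455.397478 + 1314.981526) = 42.0759 km
8: √((0.2247·111.32)² + (0.0993·69.23)²) = √(625.680385 + 47.259286) = 25.9411 km
Minimum: 4 at 10.1822 km.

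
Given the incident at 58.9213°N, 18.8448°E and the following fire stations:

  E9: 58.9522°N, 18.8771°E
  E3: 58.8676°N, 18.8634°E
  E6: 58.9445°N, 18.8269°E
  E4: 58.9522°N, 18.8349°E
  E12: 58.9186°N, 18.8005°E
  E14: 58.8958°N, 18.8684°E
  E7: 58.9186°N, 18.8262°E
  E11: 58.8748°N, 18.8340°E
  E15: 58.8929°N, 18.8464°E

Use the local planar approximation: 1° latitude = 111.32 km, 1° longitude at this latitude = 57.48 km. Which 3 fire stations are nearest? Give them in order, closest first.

E7, E12, E6

Distances from 58.9213°N, 18.8448°E:
E9: √((0.0309·111.32)² + (0.0323·57.48)²) = √(11.832141 + 3.446978) = 3.9089 km
E3: √((-0.0537·111.32)² + (0.0186·57.48)²) = √(35.735097 + 1.143035) = 6.0727 km
E6: √((0.0232·111.32)² + (-0.0179·57.48)²) = √(6.669947 + 1.058619) = 2.7800 km
E4: √((0.0309·111.32)² + (-0.0099·57.48)²) = √(11.832141 + 0.323820) = 3.4865 km
E12: √((-0.0027·111.32)² + (-0.0443·57.48)²) = √(0.090339 + 6.483970) = 2.5640 km
E14: √((-0.0255·111.32)² + (0.0236·57.48)²) = √(8.057991 + 1.840168) = 3.1461 km
E7: √((-0.0027·111.32)² + (-0.0186·57.48)²) = √(0.090339 + 1.143035) = 1.1106 km
E11: √((-0.0465·111.32)² + (-0.0108·57.48)²) = √(26.794910 + 0.385373) = 5.2135 km
E15: √((-0.0284·111.32)² + (0.0016·57.48)²) = √(9.995006 + 0.008458) = 3.1628 km
Sorted: E7 (1.1106 km) < E12 (2.5640 km) < E6 (2.7800 km) < E14 (3.1461 km) < E15 (3.1628 km) < …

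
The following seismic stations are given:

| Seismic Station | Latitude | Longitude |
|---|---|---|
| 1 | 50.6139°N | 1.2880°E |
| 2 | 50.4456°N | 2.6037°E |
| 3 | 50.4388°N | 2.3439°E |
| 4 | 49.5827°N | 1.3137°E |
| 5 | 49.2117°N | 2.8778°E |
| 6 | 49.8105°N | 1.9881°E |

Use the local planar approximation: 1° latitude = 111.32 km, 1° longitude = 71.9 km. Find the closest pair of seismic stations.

2 and 3

Pairwise distances:
1–2: √((-0.1683·111.32)² + (1.3157·71.9)²) = √(351.006070 + 8948.938637) = 96.4362 km
1–3: √((-0.1751·111.32)² + (1.0559·71.9)²) = √(379.943210 + 5763.726447) = 78.3816 km
1–4: √((-1.0312·111.32)² + (0.0257·71.9)²) = √(13177.475093 + 3.414476) = 114.8081 km
1–5: √((-1.4022·111.32)² + (1.5898·71.9)²) = √(24364.994679 + 13066.003376) = 193.4709 km
1–6: √((-0.8034·111.32)² + (0.7001·71.9)²) = √(7998.527644 + 2533.832697) = 102.6273 km
2–3: √((-0.0068·111.32)² + (-0.2598·71.9)²) = √(0.573013 + 348.928203) = 18.6950 km
2–4: √((-0.8629·111.32)² + (-1.2900·71.9)²) = √(9227.144743 + 8602.748001) = 133.5286 km
2–5: √((-1.2339·111.32)² + (0.2741·71.9)²) = √(18867.150936 + 388.396987) = 138.7644 km
2–6: √((-0.6351·111.32)² + (-0.6156·71.9)²) = √(4998.395545 + 1959.092775) = 83.4116 km
3–4: √((-0.8561·111.32)² + (-1.0302·71.9)²) = √(9082.290512 + 5486.569335) = 120.7015 km
3–5: √((-1.2271·111.32)² + (0.5339·71.9)²) = √(18659.770911 + 1473.593247) = 141.8921 km
3–6: √((-0.6283·111.32)² + (-0.3558·71.9)²) = √(4891.933163 + 654.439747) = 74.4740 km
4–5: √((-0.3710·111.32)² + (1.5641·71.9)²) = √(1705.666872 + 12646.979448) = 119.8025 km
4–6: √((0.2278·111.32)² + (0.6744·71.9)²) = √(643.063463 + 2351.218033) = 54.7200 km
5–6: √((0.5988·111.32)² + (-0.8897·71.9)²) = √(4443.344424 + 4092.087975) = 92.3874 km
Closest pair: 2–3 at 18.6950 km.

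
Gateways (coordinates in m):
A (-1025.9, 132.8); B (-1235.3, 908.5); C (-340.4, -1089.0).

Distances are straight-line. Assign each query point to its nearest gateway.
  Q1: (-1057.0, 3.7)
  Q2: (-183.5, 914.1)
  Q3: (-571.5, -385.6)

Q1 at (-1057.0, 3.7):
  A: √((31.1)² + (129.1)²) = √(967.210 + 16666.810) = 132.8 m
  B: √((-178.3)² + (904.8)²) = √(31790.890 + 818663.040) = 922.2 m
  C: √((716.6)² + (-1092.7)²) = √(513515.560 + 1193993.290) = 1306.7 m
  → nearest: A (132.8 m)
Q2 at (-183.5, 914.1):
  A: √((-842.4)² + (-781.3)²) = √(709637.760 + 610429.690) = 1148.9 m
  B: √((-1051.8)² + (-5.6)²) = √(1106283.240 + 31.360) = 1051.8 m
  C: √((-156.9)² + (-2003.1)²) = √(24617.610 + 4012409.610) = 2009.2 m
  → nearest: B (1051.8 m)
Q3 at (-571.5, -385.6):
  A: √((-454.4)² + (518.4)²) = √(206479.360 + 268738.560) = 689.4 m
  B: √((-663.8)² + (1294.1)²) = √(440630.440 + 1674694.810) = 1454.4 m
  C: √((231.1)² + (-703.4)²) = √(53407.210 + 494771.560) = 740.4 m
  → nearest: A (689.4 m)

Q1→A; Q2→B; Q3→A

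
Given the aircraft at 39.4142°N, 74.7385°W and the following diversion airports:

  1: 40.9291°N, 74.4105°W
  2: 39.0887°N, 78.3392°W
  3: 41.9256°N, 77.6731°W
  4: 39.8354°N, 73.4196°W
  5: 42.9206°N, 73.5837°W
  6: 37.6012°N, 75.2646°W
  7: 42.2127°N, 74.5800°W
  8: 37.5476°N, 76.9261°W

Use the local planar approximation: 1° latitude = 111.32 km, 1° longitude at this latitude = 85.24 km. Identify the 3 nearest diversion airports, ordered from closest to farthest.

Distances from 39.4142°N, 74.7385°W:
1: 170.9406 km
2: 309.0552 km
3: 375.1420 km
4: 121.8090 km
5: 402.5530 km
6: 206.7454 km
7: 311.8218 km
8: 279.1919 km
Sorted: 4 (121.8090 km) < 1 (170.9406 km) < 6 (206.7454 km) < 8 (279.1919 km) < 2 (309.0552 km) < …

4, 1, 6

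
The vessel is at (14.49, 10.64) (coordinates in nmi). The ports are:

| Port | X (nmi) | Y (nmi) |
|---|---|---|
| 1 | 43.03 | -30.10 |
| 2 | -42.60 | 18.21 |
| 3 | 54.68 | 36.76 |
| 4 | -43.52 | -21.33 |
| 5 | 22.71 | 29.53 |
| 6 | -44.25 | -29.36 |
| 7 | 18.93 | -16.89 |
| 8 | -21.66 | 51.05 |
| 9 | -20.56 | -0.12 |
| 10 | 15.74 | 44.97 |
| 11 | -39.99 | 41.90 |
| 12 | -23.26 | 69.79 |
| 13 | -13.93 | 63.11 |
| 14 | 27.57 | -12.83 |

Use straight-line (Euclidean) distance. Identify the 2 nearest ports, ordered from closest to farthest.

Distances from (14.49, 10.64):
1: 49.74 nmi
2: 57.59 nmi
3: 47.93 nmi
4: 66.24 nmi
5: 20.60 nmi
6: 71.07 nmi
7: 27.89 nmi
8: 54.22 nmi
9: 36.66 nmi
10: 34.35 nmi
11: 62.81 nmi
12: 70.17 nmi
13: 59.67 nmi
14: 26.87 nmi
Sorted: 5 (20.60 nmi) < 14 (26.87 nmi) < 7 (27.89 nmi) < 10 (34.35 nmi) < …

5, 14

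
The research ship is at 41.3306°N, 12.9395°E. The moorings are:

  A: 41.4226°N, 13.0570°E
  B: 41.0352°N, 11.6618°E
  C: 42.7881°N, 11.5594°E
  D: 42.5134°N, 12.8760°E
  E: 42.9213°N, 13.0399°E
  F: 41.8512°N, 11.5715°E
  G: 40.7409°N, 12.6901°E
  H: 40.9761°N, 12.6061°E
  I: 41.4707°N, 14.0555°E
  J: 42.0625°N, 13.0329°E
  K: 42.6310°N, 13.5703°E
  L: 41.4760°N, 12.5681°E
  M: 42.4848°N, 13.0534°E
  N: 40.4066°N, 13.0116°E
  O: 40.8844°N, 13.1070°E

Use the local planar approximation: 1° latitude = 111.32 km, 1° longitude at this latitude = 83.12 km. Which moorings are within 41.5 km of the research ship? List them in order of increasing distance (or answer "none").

A, L

Distances from 41.3306°N, 12.9395°E:
A: √((0.0920·111.32)² + (0.1175·83.12)²) = √(104.887093 + 95.386476) = 14.1518 km
B: √((-0.2954·111.32)² + (-1.2777·83.12)²) = √(1081.352721 + 11278.954863) = 111.1769 km
C: √((1.4575·111.32)² + (-1.3801·83.12)²) = √(26324.705551 + 13159.281606) = 198.7058 km
D: √((1.1828·111.32)² + (-0.0635·83.12)²) = √(17336.803509 + 27.858551) = 131.7750 km
E: √((1.5907·111.32)² + (0.1004·83.12)²) = √(31356.166183 + 69.643164) = 177.2733 km
F: √((0.5206·111.32)² + (-1.3680·83.12)²) = √(3358.572463 + 12929.545651) = 127.6249 km
G: √((-0.5897·111.32)² + (-0.2494·83.12)²) = √(4309.319066 + 429.738207) = 68.8408 km
H: √((-0.3545·111.32)² + (-0.3334·83.12)²) = √(1557.323633 + 767.966472) = 48.2213 km
I: √((0.1401·111.32)² + (1.1160·83.12)²) = √(243.233095 + 8604.773802) = 94.0638 km
J: √((0.7319·111.32)² + (0.0934·83.12)²) = √(6638.193224 + 60.270504) = 81.8441 km
K: √((1.3004·111.32)² + (0.6308·83.12)²) = √(20955.610467 + 2749.124691) = 153.9634 km
L: √((0.1454·111.32)² + (-0.3714·83.12)²) = √(261.984265 + 953.004317) = 34.8567 km
M: √((1.1542·111.32)² + (0.1139·83.12)²) = √(16508.535017 + 89.631057) = 128.8339 km
N: √((-0.9240·111.32)² + (0.0721·83.12)²) = √(10580.113770 + 35.915474) = 103.0341 km
O: √((-0.4462·111.32)² + (0.1675·83.12)²) = √(2467.206652 + 193.838791) = 51.5853 km
Threshold 41.5 km: A (14.1518 km), L (34.8567 km) are within range.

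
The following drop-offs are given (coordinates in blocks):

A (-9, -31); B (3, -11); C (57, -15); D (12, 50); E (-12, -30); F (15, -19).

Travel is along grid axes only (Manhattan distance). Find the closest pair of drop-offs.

Pairwise distances:
A–E: 4 blocks
B–F: 20 blocks
A–B: 32 blocks
B–E: 34 blocks
A–F: 36 blocks
E–F: 38 blocks
C–F: 46 blocks
B–C: 58 blocks
B–D: 70 blocks
D–F: 72 blocks
A–C: 82 blocks
C–E: 84 blocks
A–D: 102 blocks
D–E: 104 blocks
C–D: 110 blocks
Closest pair: A–E at 4 blocks.

A and E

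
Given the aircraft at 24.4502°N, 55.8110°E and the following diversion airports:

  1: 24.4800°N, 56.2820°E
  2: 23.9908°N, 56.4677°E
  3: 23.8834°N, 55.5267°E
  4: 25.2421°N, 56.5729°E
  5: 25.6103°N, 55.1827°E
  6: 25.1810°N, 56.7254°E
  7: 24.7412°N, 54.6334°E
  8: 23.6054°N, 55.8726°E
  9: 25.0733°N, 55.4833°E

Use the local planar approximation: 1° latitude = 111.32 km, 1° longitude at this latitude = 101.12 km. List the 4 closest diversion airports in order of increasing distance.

Distances from 24.4502°N, 55.8110°E:
1: 47.7429 km
2: 83.8155 km
3: 69.3369 km
4: 117.0763 km
5: 143.9245 km
6: 123.1579 km
7: 123.4065 km
8: 94.2492 km
9: 76.8723 km
Sorted: 1 (47.7429 km) < 3 (69.3369 km) < 9 (76.8723 km) < 2 (83.8155 km) < 8 (94.2492 km) < 4 (117.0763 km) < …

1, 3, 9, 2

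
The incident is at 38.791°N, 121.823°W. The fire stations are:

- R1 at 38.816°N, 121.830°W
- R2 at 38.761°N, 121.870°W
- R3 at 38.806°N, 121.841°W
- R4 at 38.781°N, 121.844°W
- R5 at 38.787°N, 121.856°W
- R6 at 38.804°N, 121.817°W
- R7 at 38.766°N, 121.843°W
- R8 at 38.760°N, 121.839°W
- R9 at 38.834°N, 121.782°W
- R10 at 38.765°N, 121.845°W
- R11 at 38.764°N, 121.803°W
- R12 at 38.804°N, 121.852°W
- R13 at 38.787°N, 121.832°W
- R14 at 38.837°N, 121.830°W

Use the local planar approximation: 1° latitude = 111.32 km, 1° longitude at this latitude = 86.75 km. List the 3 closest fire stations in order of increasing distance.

Distances from 38.791°N, 121.823°W:
R1: √((0.025·111.32)² + (-0.007·86.75)²) = √(7.74509 + 0.36875) = 2.848 km
R2: √((-0.030·111.32)² + (-0.047·86.75)²) = √(11.15293 + 16.62397) = 5.270 km
R3: √((0.015·111.32)² + (-0.018·86.75)²) = √(2.78823 + 2.43828) = 2.286 km
R4: √((-0.010·111.32)² + (-0.021·86.75)²) = √(1.23921 + 3.31877) = 2.135 km
R5: √((-0.004·111.32)² + (-0.033·86.75)²) = √(0.19827 + 8.19534) = 2.897 km
R6: √((0.013·111.32)² + (0.006·86.75)²) = √(2.09427 + 0.27092) = 1.538 km
R7: √((-0.025·111.32)² + (-0.020·86.75)²) = √(7.74509 + 3.01023) = 3.280 km
R8: √((-0.031·111.32)² + (-0.016·86.75)²) = √(11.90885 + 1.92654) = 3.720 km
R9: √((0.043·111.32)² + (0.041·86.75)²) = √(22.91307 + 12.65047) = 5.964 km
R10: √((-0.026·111.32)² + (-0.022·86.75)²) = √(8.37709 + 3.64237) = 3.467 km
R11: √((-0.027·111.32)² + (0.020·86.75)²) = √(9.03387 + 3.01022) = 3.470 km
R12: √((0.013·111.32)² + (-0.029·86.75)²) = √(2.09427 + 6.32900) = 2.902 km
R13: √((-0.004·111.32)² + (-0.009·86.75)²) = √(0.19827 + 0.60957) = 0.899 km
R14: √((0.046·111.32)² + (-0.007·86.75)²) = √(26.22177 + 0.36875) = 5.157 km
Sorted: R13 (0.899 km) < R6 (1.538 km) < R4 (2.135 km) < R3 (2.286 km) < R1 (2.848 km) < …

R13, R6, R4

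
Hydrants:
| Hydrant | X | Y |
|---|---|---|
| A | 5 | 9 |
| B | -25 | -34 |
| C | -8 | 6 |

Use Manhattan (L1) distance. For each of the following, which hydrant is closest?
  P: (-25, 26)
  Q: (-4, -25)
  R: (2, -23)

P at (-25, 26):
  A: 47
  B: 60
  C: 37
  → nearest: C (37)
Q at (-4, -25):
  A: 43
  B: 30
  C: 35
  → nearest: B (30)
R at (2, -23):
  A: 35
  B: 38
  C: 39
  → nearest: A (35)

P→C; Q→B; R→A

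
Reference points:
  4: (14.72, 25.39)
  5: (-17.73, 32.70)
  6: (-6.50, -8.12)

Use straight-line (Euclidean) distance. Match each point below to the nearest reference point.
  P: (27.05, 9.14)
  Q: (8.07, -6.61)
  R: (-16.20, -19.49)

P at (27.05, 9.14):
  4: 20.40
  5: 50.60
  6: 37.73
  → nearest: 4 (20.40)
Q at (8.07, -6.61):
  4: 32.68
  5: 47.02
  6: 14.65
  → nearest: 6 (14.65)
R at (-16.20, -19.49):
  4: 54.50
  5: 52.21
  6: 14.95
  → nearest: 6 (14.95)

P→4; Q→6; R→6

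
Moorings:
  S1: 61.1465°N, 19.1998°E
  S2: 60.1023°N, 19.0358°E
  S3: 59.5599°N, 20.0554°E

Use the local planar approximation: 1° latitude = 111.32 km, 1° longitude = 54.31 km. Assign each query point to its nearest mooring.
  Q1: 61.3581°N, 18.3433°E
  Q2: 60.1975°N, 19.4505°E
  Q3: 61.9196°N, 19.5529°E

Q1 at 61.3581°N, 18.3433°E:
  S1: 52.1406 km
  S2: 144.7664 km
  S3: 220.7178 km
  → nearest: S1 (52.1406 km)
Q2 at 60.1975°N, 19.4505°E:
  S1: 106.5165 km
  S2: 24.8911 km
  S3: 78.2118 km
  → nearest: S2 (24.8911 km)
Q3 at 61.9196°N, 19.5529°E:
  S1: 88.1722 km
  S2: 204.2418 km
  S3: 264.0957 km
  → nearest: S1 (88.1722 km)

Q1→S1; Q2→S2; Q3→S1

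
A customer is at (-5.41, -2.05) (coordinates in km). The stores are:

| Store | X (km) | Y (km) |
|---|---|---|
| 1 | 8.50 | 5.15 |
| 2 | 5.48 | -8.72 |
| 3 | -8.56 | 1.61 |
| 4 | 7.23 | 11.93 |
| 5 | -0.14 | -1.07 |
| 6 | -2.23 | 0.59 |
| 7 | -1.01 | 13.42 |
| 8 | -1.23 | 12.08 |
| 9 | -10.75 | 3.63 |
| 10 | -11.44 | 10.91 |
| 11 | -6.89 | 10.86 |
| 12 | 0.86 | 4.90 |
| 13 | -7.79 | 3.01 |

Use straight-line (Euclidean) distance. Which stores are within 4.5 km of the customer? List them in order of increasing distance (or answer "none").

6

Distances from (-5.41, -2.05):
1: √((13.91)² + (7.20)²) = √(193.4881 + 51.8400) = 15.66 km
2: √((10.89)² + (-6.67)²) = √(118.5921 + 44.4889) = 12.77 km
3: √((-3.15)² + (3.66)²) = √(9.9225 + 13.3956) = 4.83 km
4: √((12.64)² + (13.98)²) = √(159.7696 + 195.4404) = 18.85 km
5: √((5.27)² + (0.98)²) = √(27.7729 + 0.9604) = 5.36 km
6: √((3.18)² + (2.64)²) = √(10.1124 + 6.9696) = 4.13 km
7: √((4.40)² + (15.47)²) = √(19.3600 + 239.3209) = 16.08 km
8: √((4.18)² + (14.13)²) = √(17.4724 + 199.6569) = 14.74 km
9: √((-5.34)² + (5.68)²) = √(28.5156 + 32.2624) = 7.80 km
10: √((-6.03)² + (12.96)²) = √(36.3609 + 167.9616) = 14.29 km
11: √((-1.48)² + (12.91)²) = √(2.1904 + 166.6681) = 12.99 km
12: √((6.27)² + (6.95)²) = √(39.3129 + 48.3025) = 9.36 km
13: √((-2.38)² + (5.06)²) = √(5.6644 + 25.6036) = 5.59 km
Threshold 4.5 km: 6 (4.13 km) is within range.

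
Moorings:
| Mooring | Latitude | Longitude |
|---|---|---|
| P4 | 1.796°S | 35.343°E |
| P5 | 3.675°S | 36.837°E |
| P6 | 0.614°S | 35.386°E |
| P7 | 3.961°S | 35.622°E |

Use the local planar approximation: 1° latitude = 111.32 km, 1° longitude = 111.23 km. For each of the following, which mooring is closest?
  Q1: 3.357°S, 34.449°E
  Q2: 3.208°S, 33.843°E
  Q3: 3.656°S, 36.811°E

Q1→P7; Q2→P7; Q3→P5

Q1 at 3.357°S, 34.449°E:
  P4: √((1.561·111.32)² + (0.894·111.23)²) = √(30196.19362 + 9888.23803) = 200.211 km
  P5: √((-0.318·111.32)² + (2.388·111.23)²) = √(1253.14301 + 70552.51819) = 267.966 km
  P6: √((2.743·111.32)² + (0.937·111.23)²) = √(93239.08663 + 10862.33159) = 322.648 km
  P7: √((-0.604·111.32)² + (1.173·111.23)²) = √(4520.85182 + 17023.14893) = 146.779 km
  → nearest: P7 (146.779 km)
Q2 at 3.208°S, 33.843°E:
  P4: √((1.412·111.32)² + (1.500·111.23)²) = √(24706.75956 + 27837.25402) = 229.225 km
  P5: √((-0.467·111.32)² + (2.994·111.23)²) = √(2702.58994 + 110904.06543) = 337.056 km
  P6: √((2.594·111.32)² + (1.543·111.23)²) = √(83384.69390 + 29456.13263) = 335.918 km
  P7: √((-0.753·111.32)² + (1.779·111.23)²) = √(7026.45627 + 39155.77016) = 214.901 km
  → nearest: P7 (214.901 km)
Q3 at 3.656°S, 36.811°E:
  P4: √((1.860·111.32)² + (-1.468·111.23)²) = √(42871.85585 + 26662.20023) = 263.693 km
  P5: √((-0.019·111.32)² + (0.026·111.23)²) = √(4.47356 + 8.36355) = 3.583 km
  P6: √((3.042·111.32)² + (-1.425·111.23)²) = √(114673.96122 + 25123.12176) = 373.894 km
  P7: √((-0.305·111.32)² + (-1.189·111.23)²) = √(1152.77905 + 17490.71582) = 136.541 km
  → nearest: P5 (3.583 km)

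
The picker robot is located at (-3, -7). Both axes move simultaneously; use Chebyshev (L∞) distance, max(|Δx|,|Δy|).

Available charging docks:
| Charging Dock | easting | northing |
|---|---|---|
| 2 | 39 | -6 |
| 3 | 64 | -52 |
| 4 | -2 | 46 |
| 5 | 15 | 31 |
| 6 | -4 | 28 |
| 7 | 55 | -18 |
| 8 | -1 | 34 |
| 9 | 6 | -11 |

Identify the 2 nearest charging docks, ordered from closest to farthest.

Distances from (-3, -7):
2: max(|42|, |1|) = 42
3: max(|67|, |-45|) = 67
4: max(|1|, |53|) = 53
5: max(|18|, |38|) = 38
6: max(|-1|, |35|) = 35
7: max(|58|, |-11|) = 58
8: max(|2|, |41|) = 41
9: max(|9|, |-4|) = 9
Sorted: 9 (9) < 6 (35) < 5 (38) < 8 (41) < …

9, 6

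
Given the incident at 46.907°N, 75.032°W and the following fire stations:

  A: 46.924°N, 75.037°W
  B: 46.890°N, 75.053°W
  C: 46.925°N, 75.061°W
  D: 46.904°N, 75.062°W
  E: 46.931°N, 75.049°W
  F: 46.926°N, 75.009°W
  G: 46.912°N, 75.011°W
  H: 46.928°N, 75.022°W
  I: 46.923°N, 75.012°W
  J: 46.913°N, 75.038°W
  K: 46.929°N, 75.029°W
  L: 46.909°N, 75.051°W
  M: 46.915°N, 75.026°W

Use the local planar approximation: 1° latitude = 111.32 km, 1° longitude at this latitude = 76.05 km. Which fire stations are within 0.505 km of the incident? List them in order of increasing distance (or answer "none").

Distances from 46.907°N, 75.032°W:
A: √((0.017·111.32)² + (-0.005·76.05)²) = √(3.58133 + 0.14459) = 1.930 km
B: √((-0.017·111.32)² + (-0.021·76.05)²) = √(3.58133 + 2.55057) = 2.476 km
C: √((0.018·111.32)² + (-0.029·76.05)²) = √(4.01505 + 4.86401) = 2.980 km
D: √((-0.003·111.32)² + (-0.030·76.05)²) = √(0.11153 + 5.20524) = 2.306 km
E: √((0.024·111.32)² + (-0.017·76.05)²) = √(7.13787 + 1.67146) = 2.968 km
F: √((0.019·111.32)² + (0.023·76.05)²) = √(4.47356 + 3.05953) = 2.745 km
G: √((0.005·111.32)² + (0.021·76.05)²) = √(0.30980 + 2.55057) = 1.691 km
H: √((0.021·111.32)² + (0.010·76.05)²) = √(5.46493 + 0.57836) = 2.458 km
I: √((0.016·111.32)² + (0.020·76.05)²) = √(3.17239 + 2.31344) = 2.342 km
J: √((0.006·111.32)² + (-0.006·76.05)²) = √(0.44612 + 0.20821) = 0.809 km
K: √((0.022·111.32)² + (0.003·76.05)²) = √(5.99780 + 0.05205) = 2.460 km
L: √((0.002·111.32)² + (-0.019·76.05)²) = √(0.04957 + 2.08788) = 1.462 km
M: √((0.008·111.32)² + (0.006·76.05)²) = √(0.79310 + 0.20821) = 1.001 km
Threshold 0.505 km: none within range.

none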